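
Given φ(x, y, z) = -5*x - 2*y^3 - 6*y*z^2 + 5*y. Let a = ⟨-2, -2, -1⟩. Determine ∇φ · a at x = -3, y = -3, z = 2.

84

∂φ/∂x = -5
∂φ/∂y = -6*y^2 - 6*z^2 + 5
∂φ/∂z = -12*y*z
∇φ at (-3, -3, 2) = (-5, -73, 72)
∇φ · a = (-5)(-2) + (-73)(-2) + (72)(-1) = 84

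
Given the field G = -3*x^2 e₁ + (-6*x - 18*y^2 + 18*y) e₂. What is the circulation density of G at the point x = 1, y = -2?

-6

∂G₂/∂x = -6
∂G₁/∂y = 0
Scalar curl = -6
At (1, -2): -6.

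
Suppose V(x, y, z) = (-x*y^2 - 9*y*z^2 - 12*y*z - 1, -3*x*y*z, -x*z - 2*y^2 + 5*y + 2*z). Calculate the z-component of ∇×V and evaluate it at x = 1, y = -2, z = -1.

-13

(∇×V)_3 = ∂V₂/∂x − ∂V₁/∂y
= -3*y*z − (-2*x*y - 9*z^2 - 12*z)
= 2*x*y - 3*y*z + 9*z^2 + 12*z
At (1, -2, -1): -13.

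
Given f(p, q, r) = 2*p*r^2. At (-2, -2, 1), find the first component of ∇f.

(∇f)_1 = ∂f/∂p = 2*r^2
At (-2, -2, 1): 2.

2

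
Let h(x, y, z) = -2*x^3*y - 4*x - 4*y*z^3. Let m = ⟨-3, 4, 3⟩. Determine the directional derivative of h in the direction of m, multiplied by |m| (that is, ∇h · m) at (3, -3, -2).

∂h/∂x = -6*x^2*y - 4
∂h/∂y = -2*x^3 - 4*z^3
∂h/∂z = -12*y*z^2
∇h at (3, -3, -2) = (158, -22, 144)
∇h · m = (158)(-3) + (-22)(4) + (144)(3) = -130

-130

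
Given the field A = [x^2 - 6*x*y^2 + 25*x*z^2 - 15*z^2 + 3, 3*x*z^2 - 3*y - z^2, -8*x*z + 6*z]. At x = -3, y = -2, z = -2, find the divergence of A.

97

∂A₁/∂x = 2*x - 6*y^2 + 25*z^2
∂A₂/∂y = -3
∂A₃/∂z = -8*x + 6
∇·A = -6*x - 6*y^2 + 25*z^2 + 3
At (-3, -2, -2): 97.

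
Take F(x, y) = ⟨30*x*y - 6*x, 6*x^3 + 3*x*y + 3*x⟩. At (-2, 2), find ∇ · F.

∂F₁/∂x = 30*y - 6
∂F₂/∂y = 3*x
∇·F = 3*x + 30*y - 6
At (-2, 2): 48.

48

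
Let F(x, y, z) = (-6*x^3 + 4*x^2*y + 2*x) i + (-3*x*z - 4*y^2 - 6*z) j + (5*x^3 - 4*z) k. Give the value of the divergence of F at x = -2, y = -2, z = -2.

∂F₁/∂x = -18*x^2 + 8*x*y + 2
∂F₂/∂y = -8*y
∂F₃/∂z = -4
∇·F = -18*x^2 + 8*x*y - 8*y - 2
At (-2, -2, -2): -26.

-26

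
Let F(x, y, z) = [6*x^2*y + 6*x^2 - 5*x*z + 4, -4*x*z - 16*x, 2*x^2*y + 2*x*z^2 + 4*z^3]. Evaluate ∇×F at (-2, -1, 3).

(0, -16, -52)

(∇×F)₁ = ∂F₃/∂y − ∂F₂/∂z = 2*x^2 + 4*x
(∇×F)₂ = ∂F₁/∂z − ∂F₃/∂x = -4*x*y - 5*x - 2*z^2
(∇×F)₃ = ∂F₂/∂x − ∂F₁/∂y = -6*x^2 - 4*z - 16
∇×F = (2*x^2 + 4*x, -4*x*y - 5*x - 2*z^2, -6*x^2 - 4*z - 16)
At (-2, -1, 3): (0, -16, -52).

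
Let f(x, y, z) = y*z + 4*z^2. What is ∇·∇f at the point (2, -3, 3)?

∂²f/∂x² = 0
∂²f/∂y² = 0
∂²f/∂z² = 8
∇²f = 8
At (2, -3, 3): 8.

8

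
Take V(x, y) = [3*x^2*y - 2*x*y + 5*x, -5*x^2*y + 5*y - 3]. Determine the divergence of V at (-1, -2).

∂V₁/∂x = 6*x*y - 2*y + 5
∂V₂/∂y = -5*x^2 + 5
∇·V = -5*x^2 + 6*x*y - 2*y + 10
At (-1, -2): 21.

21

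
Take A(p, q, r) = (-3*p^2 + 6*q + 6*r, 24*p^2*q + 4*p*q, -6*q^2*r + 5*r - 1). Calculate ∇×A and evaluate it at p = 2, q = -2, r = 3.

(∇×A)₁ = ∂A₃/∂q − ∂A₂/∂r = -12*q*r
(∇×A)₂ = ∂A₁/∂r − ∂A₃/∂p = 6
(∇×A)₃ = ∂A₂/∂p − ∂A₁/∂q = 48*p*q + 4*q - 6
∇×A = (-12*q*r, 6, 48*p*q + 4*q - 6)
At (2, -2, 3): (72, 6, -206).

(72, 6, -206)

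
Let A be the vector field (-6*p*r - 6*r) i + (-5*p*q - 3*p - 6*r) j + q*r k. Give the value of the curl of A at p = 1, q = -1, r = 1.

(∇×A)₁ = ∂A₃/∂q − ∂A₂/∂r = r + 6
(∇×A)₂ = ∂A₁/∂r − ∂A₃/∂p = -6*p - 6
(∇×A)₃ = ∂A₂/∂p − ∂A₁/∂q = -5*q - 3
∇×A = (r + 6, -6*p - 6, -5*q - 3)
At (1, -1, 1): (7, -12, 2).

(7, -12, 2)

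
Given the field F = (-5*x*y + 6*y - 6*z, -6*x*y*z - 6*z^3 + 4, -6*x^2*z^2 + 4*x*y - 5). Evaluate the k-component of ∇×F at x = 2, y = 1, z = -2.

(∇×F)_3 = ∂F₂/∂x − ∂F₁/∂y
= -6*y*z − (-5*x + 6)
= 5*x - 6*y*z - 6
At (2, 1, -2): 16.

16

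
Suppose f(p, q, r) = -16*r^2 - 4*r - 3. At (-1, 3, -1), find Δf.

∂²f/∂p² = 0
∂²f/∂q² = 0
∂²f/∂r² = -32
∇²f = -32
At (-1, 3, -1): -32.

-32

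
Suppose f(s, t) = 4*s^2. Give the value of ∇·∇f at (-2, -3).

8

∂²f/∂s² = 8
∂²f/∂t² = 0
∇²f = 8
At (-2, -3): 8.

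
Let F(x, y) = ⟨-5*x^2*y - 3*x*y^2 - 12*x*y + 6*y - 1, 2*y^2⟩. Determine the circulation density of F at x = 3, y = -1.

57

∂F₂/∂x = 0
∂F₁/∂y = -5*x^2 - 6*x*y - 12*x + 6
Scalar curl = 5*x^2 + 6*x*y + 12*x - 6
At (3, -1): 57.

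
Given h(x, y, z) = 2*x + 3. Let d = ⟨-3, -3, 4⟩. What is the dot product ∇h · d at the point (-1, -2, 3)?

-6

∂h/∂x = 2
∂h/∂y = 0
∂h/∂z = 0
∇h at (-1, -2, 3) = (2, 0, 0)
∇h · d = (2)(-3) + (0)(-3) + (0)(4) = -6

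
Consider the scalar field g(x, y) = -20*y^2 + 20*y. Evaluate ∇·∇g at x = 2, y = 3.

-40

∂²g/∂x² = 0
∂²g/∂y² = -40
∇²g = -40
At (2, 3): -40.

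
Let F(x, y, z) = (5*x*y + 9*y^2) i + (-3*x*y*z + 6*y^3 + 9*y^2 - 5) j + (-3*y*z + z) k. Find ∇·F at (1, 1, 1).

36

∂F₁/∂x = 5*y
∂F₂/∂y = -3*x*z + 18*y^2 + 18*y
∂F₃/∂z = -3*y + 1
∇·F = -3*x*z + 18*y^2 + 20*y + 1
At (1, 1, 1): 36.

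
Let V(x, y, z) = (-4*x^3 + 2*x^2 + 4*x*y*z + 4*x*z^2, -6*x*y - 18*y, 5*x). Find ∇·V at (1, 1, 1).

-24

∂V₁/∂x = -12*x^2 + 4*x + 4*y*z + 4*z^2
∂V₂/∂y = -6*x - 18
∂V₃/∂z = 0
∇·V = -12*x^2 - 2*x + 4*y*z + 4*z^2 - 18
At (1, 1, 1): -24.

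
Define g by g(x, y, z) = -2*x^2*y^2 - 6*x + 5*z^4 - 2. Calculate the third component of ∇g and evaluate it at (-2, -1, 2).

160

(∇g)_3 = ∂g/∂z = 20*z^3
At (-2, -1, 2): 160.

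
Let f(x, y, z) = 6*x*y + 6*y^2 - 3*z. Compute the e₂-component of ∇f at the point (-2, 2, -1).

(∇f)_2 = ∂f/∂y = 6*x + 12*y
At (-2, 2, -1): 12.

12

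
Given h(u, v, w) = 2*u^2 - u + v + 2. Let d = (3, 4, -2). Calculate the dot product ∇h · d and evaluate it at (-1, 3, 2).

∂h/∂u = 4*u - 1
∂h/∂v = 1
∂h/∂w = 0
∇h at (-1, 3, 2) = (-5, 1, 0)
∇h · d = (-5)(3) + (1)(4) + (0)(-2) = -11

-11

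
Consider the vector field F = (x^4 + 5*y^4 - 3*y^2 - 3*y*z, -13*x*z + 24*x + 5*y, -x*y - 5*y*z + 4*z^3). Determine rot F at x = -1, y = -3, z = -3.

(3, 6, 576)

(∇×F)₁ = ∂F₃/∂y − ∂F₂/∂z = 12*x - 5*z
(∇×F)₂ = ∂F₁/∂z − ∂F₃/∂x = -2*y
(∇×F)₃ = ∂F₂/∂x − ∂F₁/∂y = -20*y^3 + 6*y - 10*z + 24
∇×F = (12*x - 5*z, -2*y, -20*y^3 + 6*y - 10*z + 24)
At (-1, -3, -3): (3, 6, 576).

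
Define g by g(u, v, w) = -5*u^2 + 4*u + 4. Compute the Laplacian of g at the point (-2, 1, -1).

-10

∂²g/∂u² = -10
∂²g/∂v² = 0
∂²g/∂w² = 0
∇²g = -10
At (-2, 1, -1): -10.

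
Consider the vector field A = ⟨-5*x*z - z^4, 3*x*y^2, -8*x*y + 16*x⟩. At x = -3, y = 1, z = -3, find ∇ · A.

-3

∂A₁/∂x = -5*z
∂A₂/∂y = 6*x*y
∂A₃/∂z = 0
∇·A = 6*x*y - 5*z
At (-3, 1, -3): -3.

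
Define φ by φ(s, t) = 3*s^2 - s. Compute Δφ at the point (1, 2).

∂²φ/∂s² = 6
∂²φ/∂t² = 0
∇²φ = 6
At (1, 2): 6.

6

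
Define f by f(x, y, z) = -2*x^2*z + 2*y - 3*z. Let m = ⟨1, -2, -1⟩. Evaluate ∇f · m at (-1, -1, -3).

∂f/∂x = -4*x*z
∂f/∂y = 2
∂f/∂z = -2*x^2 - 3
∇f at (-1, -1, -3) = (-12, 2, -5)
∇f · m = (-12)(1) + (2)(-2) + (-5)(-1) = -11

-11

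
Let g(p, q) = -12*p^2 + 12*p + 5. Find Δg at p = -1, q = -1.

-24

∂²g/∂p² = -24
∂²g/∂q² = 0
∇²g = -24
At (-1, -1): -24.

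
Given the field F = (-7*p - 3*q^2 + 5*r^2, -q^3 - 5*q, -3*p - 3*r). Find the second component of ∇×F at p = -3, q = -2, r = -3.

-27

(∇×F)_2 = ∂F₁/∂r − ∂F₃/∂p
= 10*r − (-3)
= 10*r + 3
At (-3, -2, -3): -27.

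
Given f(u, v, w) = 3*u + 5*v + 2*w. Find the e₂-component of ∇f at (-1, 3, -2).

(∇f)_2 = ∂f/∂v = 5
At (-1, 3, -2): 5.

5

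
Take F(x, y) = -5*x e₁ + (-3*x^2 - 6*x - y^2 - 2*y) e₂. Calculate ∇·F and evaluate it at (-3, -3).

∂F₁/∂x = -5
∂F₂/∂y = -2*y - 2
∇·F = -2*y - 7
At (-3, -3): -1.

-1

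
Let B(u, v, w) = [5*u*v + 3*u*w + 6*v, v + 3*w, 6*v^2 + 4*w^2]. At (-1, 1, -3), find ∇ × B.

(9, -3, -1)

(∇×B)₁ = ∂B₃/∂v − ∂B₂/∂w = 12*v - 3
(∇×B)₂ = ∂B₁/∂w − ∂B₃/∂u = 3*u
(∇×B)₃ = ∂B₂/∂u − ∂B₁/∂v = -5*u - 6
∇×B = (12*v - 3, 3*u, -5*u - 6)
At (-1, 1, -3): (9, -3, -1).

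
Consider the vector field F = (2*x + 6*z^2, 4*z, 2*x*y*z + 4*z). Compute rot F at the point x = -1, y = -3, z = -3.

(2, -54, 0)

(∇×F)₁ = ∂F₃/∂y − ∂F₂/∂z = 2*x*z - 4
(∇×F)₂ = ∂F₁/∂z − ∂F₃/∂x = -2*y*z + 12*z
(∇×F)₃ = ∂F₂/∂x − ∂F₁/∂y = 0
∇×F = (2*x*z - 4, -2*y*z + 12*z, 0)
At (-1, -3, -3): (2, -54, 0).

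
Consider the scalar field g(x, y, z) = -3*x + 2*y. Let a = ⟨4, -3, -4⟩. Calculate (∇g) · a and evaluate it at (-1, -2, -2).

-18

∂g/∂x = -3
∂g/∂y = 2
∂g/∂z = 0
∇g at (-1, -2, -2) = (-3, 2, 0)
∇g · a = (-3)(4) + (2)(-3) + (0)(-4) = -18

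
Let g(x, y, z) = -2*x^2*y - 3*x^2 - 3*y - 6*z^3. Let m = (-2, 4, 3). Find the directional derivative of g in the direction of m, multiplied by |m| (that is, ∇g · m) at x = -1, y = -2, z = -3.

∂g/∂x = -4*x*y - 6*x
∂g/∂y = -2*x^2 - 3
∂g/∂z = -18*z^2
∇g at (-1, -2, -3) = (-2, -5, -162)
∇g · m = (-2)(-2) + (-5)(4) + (-162)(3) = -502

-502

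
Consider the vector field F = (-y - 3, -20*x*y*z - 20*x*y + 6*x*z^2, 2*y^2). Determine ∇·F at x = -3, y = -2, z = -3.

-120

∂F₁/∂x = 0
∂F₂/∂y = -20*x*z - 20*x
∂F₃/∂z = 0
∇·F = -20*x*z - 20*x
At (-3, -2, -3): -120.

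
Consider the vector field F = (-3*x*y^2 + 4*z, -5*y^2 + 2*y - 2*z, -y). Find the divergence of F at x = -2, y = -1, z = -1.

9

∂F₁/∂x = -3*y^2
∂F₂/∂y = -10*y + 2
∂F₃/∂z = 0
∇·F = -3*y^2 - 10*y + 2
At (-2, -1, -1): 9.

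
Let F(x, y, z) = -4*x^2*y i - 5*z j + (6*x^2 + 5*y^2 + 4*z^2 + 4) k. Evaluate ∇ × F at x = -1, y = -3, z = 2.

(∇×F)₁ = ∂F₃/∂y − ∂F₂/∂z = 10*y + 5
(∇×F)₂ = ∂F₁/∂z − ∂F₃/∂x = -12*x
(∇×F)₃ = ∂F₂/∂x − ∂F₁/∂y = 4*x^2
∇×F = (10*y + 5, -12*x, 4*x^2)
At (-1, -3, 2): (-25, 12, 4).

(-25, 12, 4)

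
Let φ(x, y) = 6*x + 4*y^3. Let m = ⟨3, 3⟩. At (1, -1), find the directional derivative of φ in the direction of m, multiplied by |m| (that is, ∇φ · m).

∂φ/∂x = 6
∂φ/∂y = 12*y^2
∇φ at (1, -1) = (6, 12)
∇φ · m = (6)(3) + (12)(3) = 54

54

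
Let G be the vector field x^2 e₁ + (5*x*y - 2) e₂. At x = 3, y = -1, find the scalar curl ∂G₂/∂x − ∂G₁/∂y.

-5

∂G₂/∂x = 5*y
∂G₁/∂y = 0
Scalar curl = 5*y
At (3, -1): -5.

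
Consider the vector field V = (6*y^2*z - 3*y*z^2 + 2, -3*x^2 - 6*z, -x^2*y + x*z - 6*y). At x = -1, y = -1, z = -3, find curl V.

(∇×V)₁ = ∂V₃/∂y − ∂V₂/∂z = -x^2
(∇×V)₂ = ∂V₁/∂z − ∂V₃/∂x = 2*x*y + 6*y^2 - 6*y*z - z
(∇×V)₃ = ∂V₂/∂x − ∂V₁/∂y = -6*x - 12*y*z + 3*z^2
∇×V = (-x^2, 2*x*y + 6*y^2 - 6*y*z - z, -6*x - 12*y*z + 3*z^2)
At (-1, -1, -3): (-1, -7, -3).

(-1, -7, -3)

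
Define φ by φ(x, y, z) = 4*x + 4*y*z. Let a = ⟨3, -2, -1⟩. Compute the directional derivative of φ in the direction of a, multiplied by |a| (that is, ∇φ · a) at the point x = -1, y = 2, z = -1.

∂φ/∂x = 4
∂φ/∂y = 4*z
∂φ/∂z = 4*y
∇φ at (-1, 2, -1) = (4, -4, 8)
∇φ · a = (4)(3) + (-4)(-2) + (8)(-1) = 12

12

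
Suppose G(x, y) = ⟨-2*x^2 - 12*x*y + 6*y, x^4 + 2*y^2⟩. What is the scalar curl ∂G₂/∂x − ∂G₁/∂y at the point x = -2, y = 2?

-62

∂G₂/∂x = 4*x^3
∂G₁/∂y = -12*x + 6
Scalar curl = 4*x^3 + 12*x - 6
At (-2, 2): -62.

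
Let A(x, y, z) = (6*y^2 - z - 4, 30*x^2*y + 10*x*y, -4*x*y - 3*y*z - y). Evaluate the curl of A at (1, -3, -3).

(∇×A)₁ = ∂A₃/∂y − ∂A₂/∂z = -4*x - 3*z - 1
(∇×A)₂ = ∂A₁/∂z − ∂A₃/∂x = 4*y - 1
(∇×A)₃ = ∂A₂/∂x − ∂A₁/∂y = 60*x*y - 2*y
∇×A = (-4*x - 3*z - 1, 4*y - 1, 60*x*y - 2*y)
At (1, -3, -3): (4, -13, -174).

(4, -13, -174)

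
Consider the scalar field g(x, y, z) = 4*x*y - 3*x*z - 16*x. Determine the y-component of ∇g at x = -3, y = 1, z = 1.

-12

(∇g)_2 = ∂g/∂y = 4*x
At (-3, 1, 1): -12.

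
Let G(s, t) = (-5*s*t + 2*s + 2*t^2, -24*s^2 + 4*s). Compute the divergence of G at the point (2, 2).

∂G₁/∂s = -5*t + 2
∂G₂/∂t = 0
∇·G = -5*t + 2
At (2, 2): -8.

-8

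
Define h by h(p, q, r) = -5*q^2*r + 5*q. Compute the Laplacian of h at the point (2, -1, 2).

∂²h/∂p² = 0
∂²h/∂q² = -10*r
∂²h/∂r² = 0
∇²h = -10*r
At (2, -1, 2): -20.

-20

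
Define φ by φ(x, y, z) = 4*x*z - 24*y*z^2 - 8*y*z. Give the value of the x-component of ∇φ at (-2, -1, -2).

(∇φ)_1 = ∂φ/∂x = 4*z
At (-2, -1, -2): -8.

-8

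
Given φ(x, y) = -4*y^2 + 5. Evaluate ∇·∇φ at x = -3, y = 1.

-8

∂²φ/∂x² = 0
∂²φ/∂y² = -8
∇²φ = -8
At (-3, 1): -8.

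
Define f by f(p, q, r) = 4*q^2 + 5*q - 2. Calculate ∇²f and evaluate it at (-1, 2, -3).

8

∂²f/∂p² = 0
∂²f/∂q² = 8
∂²f/∂r² = 0
∇²f = 8
At (-1, 2, -3): 8.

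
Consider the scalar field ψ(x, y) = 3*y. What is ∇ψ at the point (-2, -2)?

(0, 3)

∂ψ/∂x = 0
∂ψ/∂y = 3
∇ψ = (0, 3)
At (-2, -2): (0, 3).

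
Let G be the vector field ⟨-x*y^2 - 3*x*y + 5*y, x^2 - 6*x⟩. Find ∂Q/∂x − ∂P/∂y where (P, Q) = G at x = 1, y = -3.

-12

∂G₂/∂x = 2*x - 6
∂G₁/∂y = -2*x*y - 3*x + 5
Scalar curl = 2*x*y + 5*x - 11
At (1, -3): -12.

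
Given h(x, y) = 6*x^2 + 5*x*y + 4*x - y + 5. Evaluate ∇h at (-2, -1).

∂h/∂x = 12*x + 5*y + 4
∂h/∂y = 5*x - 1
∇h = (12*x + 5*y + 4, 5*x - 1)
At (-2, -1): (-25, -11).

(-25, -11)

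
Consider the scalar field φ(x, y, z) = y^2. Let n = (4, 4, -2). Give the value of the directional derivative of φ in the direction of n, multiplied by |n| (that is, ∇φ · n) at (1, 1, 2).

8

∂φ/∂x = 0
∂φ/∂y = 2*y
∂φ/∂z = 0
∇φ at (1, 1, 2) = (0, 2, 0)
∇φ · n = (0)(4) + (2)(4) + (0)(-2) = 8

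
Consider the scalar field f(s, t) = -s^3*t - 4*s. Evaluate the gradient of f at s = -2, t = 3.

(-40, 8)

∂f/∂s = -3*s^2*t - 4
∂f/∂t = -s^3
∇f = (-3*s^2*t - 4, -s^3)
At (-2, 3): (-40, 8).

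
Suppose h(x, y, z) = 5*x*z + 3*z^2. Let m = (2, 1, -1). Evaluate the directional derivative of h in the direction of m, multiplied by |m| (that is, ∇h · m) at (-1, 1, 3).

∂h/∂x = 5*z
∂h/∂y = 0
∂h/∂z = 5*x + 6*z
∇h at (-1, 1, 3) = (15, 0, 13)
∇h · m = (15)(2) + (0)(1) + (13)(-1) = 17

17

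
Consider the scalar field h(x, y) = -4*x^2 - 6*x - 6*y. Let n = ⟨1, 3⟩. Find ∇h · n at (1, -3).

∂h/∂x = -8*x - 6
∂h/∂y = -6
∇h at (1, -3) = (-14, -6)
∇h · n = (-14)(1) + (-6)(3) = -32

-32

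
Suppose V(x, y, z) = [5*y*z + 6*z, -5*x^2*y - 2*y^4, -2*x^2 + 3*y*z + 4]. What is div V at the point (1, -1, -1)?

0

∂V₁/∂x = 0
∂V₂/∂y = -5*x^2 - 8*y^3
∂V₃/∂z = 3*y
∇·V = -5*x^2 - 8*y^3 + 3*y
At (1, -1, -1): 0.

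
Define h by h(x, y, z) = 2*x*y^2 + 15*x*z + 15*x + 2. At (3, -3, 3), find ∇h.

∂h/∂x = 2*y^2 + 15*z + 15
∂h/∂y = 4*x*y
∂h/∂z = 15*x
∇h = (2*y^2 + 15*z + 15, 4*x*y, 15*x)
At (3, -3, 3): (78, -36, 45).

(78, -36, 45)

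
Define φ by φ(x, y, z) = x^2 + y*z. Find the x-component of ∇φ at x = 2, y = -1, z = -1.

(∇φ)_1 = ∂φ/∂x = 2*x
At (2, -1, -1): 4.

4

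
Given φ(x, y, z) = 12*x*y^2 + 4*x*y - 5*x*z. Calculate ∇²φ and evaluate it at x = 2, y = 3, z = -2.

48

∂²φ/∂x² = 0
∂²φ/∂y² = 24*x
∂²φ/∂z² = 0
∇²φ = 24*x
At (2, 3, -2): 48.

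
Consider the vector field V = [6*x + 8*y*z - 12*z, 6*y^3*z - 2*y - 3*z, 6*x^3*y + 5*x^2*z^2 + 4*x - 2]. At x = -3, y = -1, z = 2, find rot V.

(-153, 258, -16)

(∇×V)₁ = ∂V₃/∂y − ∂V₂/∂z = 6*x^3 - 6*y^3 + 3
(∇×V)₂ = ∂V₁/∂z − ∂V₃/∂x = -18*x^2*y - 10*x*z^2 + 8*y - 16
(∇×V)₃ = ∂V₂/∂x − ∂V₁/∂y = -8*z
∇×V = (6*x^3 - 6*y^3 + 3, -18*x^2*y - 10*x*z^2 + 8*y - 16, -8*z)
At (-3, -1, 2): (-153, 258, -16).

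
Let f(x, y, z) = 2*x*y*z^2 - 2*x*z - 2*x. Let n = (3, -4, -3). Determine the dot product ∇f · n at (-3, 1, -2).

36

∂f/∂x = 2*y*z^2 - 2*z - 2
∂f/∂y = 2*x*z^2
∂f/∂z = 4*x*y*z - 2*x
∇f at (-3, 1, -2) = (10, -24, 30)
∇f · n = (10)(3) + (-24)(-4) + (30)(-3) = 36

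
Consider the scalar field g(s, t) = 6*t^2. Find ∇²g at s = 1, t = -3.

12

∂²g/∂s² = 0
∂²g/∂t² = 12
∇²g = 12
At (1, -3): 12.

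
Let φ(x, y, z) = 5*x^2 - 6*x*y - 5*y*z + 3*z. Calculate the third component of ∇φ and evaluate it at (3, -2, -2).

13

(∇φ)_3 = ∂φ/∂z = -5*y + 3
At (3, -2, -2): 13.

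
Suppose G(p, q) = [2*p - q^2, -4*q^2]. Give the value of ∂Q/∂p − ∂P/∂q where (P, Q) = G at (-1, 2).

∂G₂/∂p = 0
∂G₁/∂q = -2*q
Scalar curl = 2*q
At (-1, 2): 4.

4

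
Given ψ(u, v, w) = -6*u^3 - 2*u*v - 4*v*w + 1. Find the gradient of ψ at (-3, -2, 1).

(-158, 2, 8)

∂ψ/∂u = -18*u^2 - 2*v
∂ψ/∂v = -2*u - 4*w
∂ψ/∂w = -4*v
∇ψ = (-18*u^2 - 2*v, -2*u - 4*w, -4*v)
At (-3, -2, 1): (-158, 2, 8).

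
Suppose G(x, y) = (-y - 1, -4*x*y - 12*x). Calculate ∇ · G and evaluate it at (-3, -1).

∂G₁/∂x = 0
∂G₂/∂y = -4*x
∇·G = -4*x
At (-3, -1): 12.

12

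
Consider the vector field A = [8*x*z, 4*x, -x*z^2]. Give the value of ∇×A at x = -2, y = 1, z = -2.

(∇×A)₁ = ∂A₃/∂y − ∂A₂/∂z = 0
(∇×A)₂ = ∂A₁/∂z − ∂A₃/∂x = 8*x + z^2
(∇×A)₃ = ∂A₂/∂x − ∂A₁/∂y = 4
∇×A = (0, 8*x + z^2, 4)
At (-2, 1, -2): (0, -12, 4).

(0, -12, 4)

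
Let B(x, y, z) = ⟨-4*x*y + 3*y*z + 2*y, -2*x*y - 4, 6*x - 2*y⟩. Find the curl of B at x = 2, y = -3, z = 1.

(∇×B)₁ = ∂B₃/∂y − ∂B₂/∂z = -2
(∇×B)₂ = ∂B₁/∂z − ∂B₃/∂x = 3*y - 6
(∇×B)₃ = ∂B₂/∂x − ∂B₁/∂y = 4*x - 2*y - 3*z - 2
∇×B = (-2, 3*y - 6, 4*x - 2*y - 3*z - 2)
At (2, -3, 1): (-2, -15, 9).

(-2, -15, 9)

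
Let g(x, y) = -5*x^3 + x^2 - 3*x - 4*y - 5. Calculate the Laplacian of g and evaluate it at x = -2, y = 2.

∂²g/∂x² = 2*(-15*x + 1)
∂²g/∂y² = 0
∇²g = -30*x + 2
At (-2, 2): 62.

62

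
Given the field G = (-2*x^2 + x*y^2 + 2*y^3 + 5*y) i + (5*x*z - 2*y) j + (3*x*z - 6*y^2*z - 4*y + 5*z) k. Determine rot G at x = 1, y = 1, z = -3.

(27, 9, -28)

(∇×G)₁ = ∂G₃/∂y − ∂G₂/∂z = -5*x - 12*y*z - 4
(∇×G)₂ = ∂G₁/∂z − ∂G₃/∂x = -3*z
(∇×G)₃ = ∂G₂/∂x − ∂G₁/∂y = -2*x*y - 6*y^2 + 5*z - 5
∇×G = (-5*x - 12*y*z - 4, -3*z, -2*x*y - 6*y^2 + 5*z - 5)
At (1, 1, -3): (27, 9, -28).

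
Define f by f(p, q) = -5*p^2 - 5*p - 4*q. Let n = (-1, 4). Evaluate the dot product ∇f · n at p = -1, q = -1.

∂f/∂p = -10*p - 5
∂f/∂q = -4
∇f at (-1, -1) = (5, -4)
∇f · n = (5)(-1) + (-4)(4) = -21

-21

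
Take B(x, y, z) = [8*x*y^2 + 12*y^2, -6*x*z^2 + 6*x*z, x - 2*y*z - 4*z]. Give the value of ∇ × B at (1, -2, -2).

(∇×B)₁ = ∂B₃/∂y − ∂B₂/∂z = 12*x*z - 6*x - 2*z
(∇×B)₂ = ∂B₁/∂z − ∂B₃/∂x = -1
(∇×B)₃ = ∂B₂/∂x − ∂B₁/∂y = -16*x*y - 24*y - 6*z^2 + 6*z
∇×B = (12*x*z - 6*x - 2*z, -1, -16*x*y - 24*y - 6*z^2 + 6*z)
At (1, -2, -2): (-26, -1, 44).

(-26, -1, 44)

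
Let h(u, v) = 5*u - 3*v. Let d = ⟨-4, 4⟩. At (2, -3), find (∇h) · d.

∂h/∂u = 5
∂h/∂v = -3
∇h at (2, -3) = (5, -3)
∇h · d = (5)(-4) + (-3)(4) = -32

-32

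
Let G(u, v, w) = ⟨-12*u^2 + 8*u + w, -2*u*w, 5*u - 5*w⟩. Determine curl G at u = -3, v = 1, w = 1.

(-6, -4, -2)

(∇×G)₁ = ∂G₃/∂v − ∂G₂/∂w = 2*u
(∇×G)₂ = ∂G₁/∂w − ∂G₃/∂u = -4
(∇×G)₃ = ∂G₂/∂u − ∂G₁/∂v = -2*w
∇×G = (2*u, -4, -2*w)
At (-3, 1, 1): (-6, -4, -2).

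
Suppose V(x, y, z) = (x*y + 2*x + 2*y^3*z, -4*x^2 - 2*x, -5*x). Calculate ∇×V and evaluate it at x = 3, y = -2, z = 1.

(∇×V)₁ = ∂V₃/∂y − ∂V₂/∂z = 0
(∇×V)₂ = ∂V₁/∂z − ∂V₃/∂x = 2*y^3 + 5
(∇×V)₃ = ∂V₂/∂x − ∂V₁/∂y = -9*x - 6*y^2*z - 2
∇×V = (0, 2*y^3 + 5, -9*x - 6*y^2*z - 2)
At (3, -2, 1): (0, -11, -53).

(0, -11, -53)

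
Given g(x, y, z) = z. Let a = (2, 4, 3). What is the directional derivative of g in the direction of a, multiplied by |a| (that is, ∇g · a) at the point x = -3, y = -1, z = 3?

3

∂g/∂x = 0
∂g/∂y = 0
∂g/∂z = 1
∇g at (-3, -1, 3) = (0, 0, 1)
∇g · a = (0)(2) + (0)(4) + (1)(3) = 3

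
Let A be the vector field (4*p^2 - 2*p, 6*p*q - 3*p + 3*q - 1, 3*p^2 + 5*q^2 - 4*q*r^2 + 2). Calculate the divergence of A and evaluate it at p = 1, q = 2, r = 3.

-33

∂A₁/∂p = 8*p - 2
∂A₂/∂q = 6*p + 3
∂A₃/∂r = -8*q*r
∇·A = 14*p - 8*q*r + 1
At (1, 2, 3): -33.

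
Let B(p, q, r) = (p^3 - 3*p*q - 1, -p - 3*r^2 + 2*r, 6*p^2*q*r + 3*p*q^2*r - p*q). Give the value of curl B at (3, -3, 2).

(∇×B)₁ = ∂B₃/∂q − ∂B₂/∂r = 6*p^2*r + 6*p*q*r - p + 6*r - 2
(∇×B)₂ = ∂B₁/∂r − ∂B₃/∂p = -12*p*q*r - 3*q^2*r + q
(∇×B)₃ = ∂B₂/∂p − ∂B₁/∂q = 3*p - 1
∇×B = (6*p^2*r + 6*p*q*r - p + 6*r - 2, -12*p*q*r - 3*q^2*r + q, 3*p - 1)
At (3, -3, 2): (7, 159, 8).

(7, 159, 8)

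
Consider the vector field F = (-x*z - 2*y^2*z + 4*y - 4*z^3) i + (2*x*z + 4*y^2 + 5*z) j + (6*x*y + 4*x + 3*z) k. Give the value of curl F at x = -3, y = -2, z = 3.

(∇×F)₁ = ∂F₃/∂y − ∂F₂/∂z = 4*x - 5
(∇×F)₂ = ∂F₁/∂z − ∂F₃/∂x = -x - 2*y^2 - 6*y - 12*z^2 - 4
(∇×F)₃ = ∂F₂/∂x − ∂F₁/∂y = 4*y*z + 2*z - 4
∇×F = (4*x - 5, -x - 2*y^2 - 6*y - 12*z^2 - 4, 4*y*z + 2*z - 4)
At (-3, -2, 3): (-17, -105, -22).

(-17, -105, -22)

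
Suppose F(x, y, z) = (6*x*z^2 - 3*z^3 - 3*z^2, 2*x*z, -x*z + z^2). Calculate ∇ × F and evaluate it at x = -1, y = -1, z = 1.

(∇×F)₁ = ∂F₃/∂y − ∂F₂/∂z = -2*x
(∇×F)₂ = ∂F₁/∂z − ∂F₃/∂x = 12*x*z - 9*z^2 - 5*z
(∇×F)₃ = ∂F₂/∂x − ∂F₁/∂y = 2*z
∇×F = (-2*x, 12*x*z - 9*z^2 - 5*z, 2*z)
At (-1, -1, 1): (2, -26, 2).

(2, -26, 2)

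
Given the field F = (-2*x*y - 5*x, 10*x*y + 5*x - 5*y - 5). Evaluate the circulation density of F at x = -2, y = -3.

-29

∂F₂/∂x = 10*y + 5
∂F₁/∂y = -2*x
Scalar curl = 2*x + 10*y + 5
At (-2, -3): -29.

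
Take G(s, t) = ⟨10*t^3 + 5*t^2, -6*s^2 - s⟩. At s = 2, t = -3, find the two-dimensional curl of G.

-265

∂G₂/∂s = -12*s - 1
∂G₁/∂t = 30*t^2 + 10*t
Scalar curl = -12*s - 30*t^2 - 10*t - 1
At (2, -3): -265.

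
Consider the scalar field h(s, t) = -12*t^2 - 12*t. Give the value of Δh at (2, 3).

-24

∂²h/∂s² = 0
∂²h/∂t² = -24
∇²h = -24
At (2, 3): -24.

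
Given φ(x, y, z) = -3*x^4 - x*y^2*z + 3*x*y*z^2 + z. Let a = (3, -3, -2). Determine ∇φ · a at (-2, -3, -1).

∂φ/∂x = -12*x^3 - y^2*z + 3*y*z^2
∂φ/∂y = -2*x*y*z + 3*x*z^2
∂φ/∂z = -x*y^2 + 6*x*y*z + 1
∇φ at (-2, -3, -1) = (96, 6, -17)
∇φ · a = (96)(3) + (6)(-3) + (-17)(-2) = 304

304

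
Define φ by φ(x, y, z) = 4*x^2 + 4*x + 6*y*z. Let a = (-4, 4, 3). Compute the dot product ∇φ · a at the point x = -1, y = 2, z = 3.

124

∂φ/∂x = 8*x + 4
∂φ/∂y = 6*z
∂φ/∂z = 6*y
∇φ at (-1, 2, 3) = (-4, 18, 12)
∇φ · a = (-4)(-4) + (18)(4) + (12)(3) = 124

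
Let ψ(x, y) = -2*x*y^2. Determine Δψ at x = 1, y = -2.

∂²ψ/∂x² = 0
∂²ψ/∂y² = -4*x
∇²ψ = -4*x
At (1, -2): -4.

-4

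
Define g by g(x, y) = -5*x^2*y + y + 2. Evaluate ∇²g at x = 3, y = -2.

∂²g/∂x² = -10*y
∂²g/∂y² = 0
∇²g = -10*y
At (3, -2): 20.

20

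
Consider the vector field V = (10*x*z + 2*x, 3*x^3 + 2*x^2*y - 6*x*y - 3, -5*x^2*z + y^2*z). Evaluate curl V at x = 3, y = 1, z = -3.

(∇×V)₁ = ∂V₃/∂y − ∂V₂/∂z = 2*y*z
(∇×V)₂ = ∂V₁/∂z − ∂V₃/∂x = 10*x*z + 10*x
(∇×V)₃ = ∂V₂/∂x − ∂V₁/∂y = 9*x^2 + 4*x*y - 6*y
∇×V = (2*y*z, 10*x*z + 10*x, 9*x^2 + 4*x*y - 6*y)
At (3, 1, -3): (-6, -60, 87).

(-6, -60, 87)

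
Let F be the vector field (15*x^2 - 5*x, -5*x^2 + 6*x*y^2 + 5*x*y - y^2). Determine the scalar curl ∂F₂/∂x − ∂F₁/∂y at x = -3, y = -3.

∂F₂/∂x = -10*x + 6*y^2 + 5*y
∂F₁/∂y = 0
Scalar curl = -10*x + 6*y^2 + 5*y
At (-3, -3): 69.

69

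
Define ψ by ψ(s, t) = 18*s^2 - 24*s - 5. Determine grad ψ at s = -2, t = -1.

(-96, 0)

∂ψ/∂s = 36*s - 24
∂ψ/∂t = 0
∇ψ = (36*s - 24, 0)
At (-2, -1): (-96, 0).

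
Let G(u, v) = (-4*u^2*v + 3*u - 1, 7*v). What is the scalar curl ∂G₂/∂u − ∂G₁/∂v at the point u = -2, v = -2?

16

∂G₂/∂u = 0
∂G₁/∂v = -4*u^2
Scalar curl = 4*u^2
At (-2, -2): 16.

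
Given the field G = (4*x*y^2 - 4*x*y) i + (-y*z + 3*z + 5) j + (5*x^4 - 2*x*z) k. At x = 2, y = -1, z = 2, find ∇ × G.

(∇×G)₁ = ∂G₃/∂y − ∂G₂/∂z = y - 3
(∇×G)₂ = ∂G₁/∂z − ∂G₃/∂x = -20*x^3 + 2*z
(∇×G)₃ = ∂G₂/∂x − ∂G₁/∂y = -8*x*y + 4*x
∇×G = (y - 3, -20*x^3 + 2*z, -8*x*y + 4*x)
At (2, -1, 2): (-4, -156, 24).

(-4, -156, 24)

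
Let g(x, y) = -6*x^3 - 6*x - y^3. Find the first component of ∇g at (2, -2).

(∇g)_1 = ∂g/∂x = -18*x^2 - 6
At (2, -2): -78.

-78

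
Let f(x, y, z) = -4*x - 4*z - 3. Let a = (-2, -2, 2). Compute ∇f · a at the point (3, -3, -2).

0

∂f/∂x = -4
∂f/∂y = 0
∂f/∂z = -4
∇f at (3, -3, -2) = (-4, 0, -4)
∇f · a = (-4)(-2) + (0)(-2) + (-4)(2) = 0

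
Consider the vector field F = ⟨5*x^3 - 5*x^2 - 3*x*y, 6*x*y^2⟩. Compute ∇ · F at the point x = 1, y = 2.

23

∂F₁/∂x = 15*x^2 - 10*x - 3*y
∂F₂/∂y = 12*x*y
∇·F = 15*x^2 + 12*x*y - 10*x - 3*y
At (1, 2): 23.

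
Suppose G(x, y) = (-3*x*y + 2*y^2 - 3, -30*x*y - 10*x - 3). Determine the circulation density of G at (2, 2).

-72

∂G₂/∂x = -30*y - 10
∂G₁/∂y = -3*x + 4*y
Scalar curl = 3*x - 34*y - 10
At (2, 2): -72.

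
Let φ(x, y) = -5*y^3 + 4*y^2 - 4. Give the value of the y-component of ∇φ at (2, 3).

-111

(∇φ)_2 = ∂φ/∂y = -15*y^2 + 8*y
At (2, 3): -111.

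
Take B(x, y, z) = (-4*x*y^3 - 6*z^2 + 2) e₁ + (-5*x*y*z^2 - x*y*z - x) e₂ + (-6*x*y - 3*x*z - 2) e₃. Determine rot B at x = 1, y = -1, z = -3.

(∇×B)₁ = ∂B₃/∂y − ∂B₂/∂z = 10*x*y*z + x*y - 6*x
(∇×B)₂ = ∂B₁/∂z − ∂B₃/∂x = 6*y - 9*z
(∇×B)₃ = ∂B₂/∂x − ∂B₁/∂y = 12*x*y^2 - 5*y*z^2 - y*z - 1
∇×B = (10*x*y*z + x*y - 6*x, 6*y - 9*z, 12*x*y^2 - 5*y*z^2 - y*z - 1)
At (1, -1, -3): (23, 21, 53).

(23, 21, 53)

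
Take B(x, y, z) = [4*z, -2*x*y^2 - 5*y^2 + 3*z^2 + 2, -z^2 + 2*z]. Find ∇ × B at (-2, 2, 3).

(∇×B)₁ = ∂B₃/∂y − ∂B₂/∂z = -6*z
(∇×B)₂ = ∂B₁/∂z − ∂B₃/∂x = 4
(∇×B)₃ = ∂B₂/∂x − ∂B₁/∂y = -2*y^2
∇×B = (-6*z, 4, -2*y^2)
At (-2, 2, 3): (-18, 4, -8).

(-18, 4, -8)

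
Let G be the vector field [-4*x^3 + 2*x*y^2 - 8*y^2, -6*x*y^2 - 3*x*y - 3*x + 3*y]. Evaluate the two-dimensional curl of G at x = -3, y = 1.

∂G₂/∂x = -6*y^2 - 3*y - 3
∂G₁/∂y = 4*x*y - 16*y
Scalar curl = -4*x*y - 6*y^2 + 13*y - 3
At (-3, 1): 16.

16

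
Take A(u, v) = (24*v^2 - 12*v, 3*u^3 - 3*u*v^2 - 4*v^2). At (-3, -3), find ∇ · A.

-30

∂A₁/∂u = 0
∂A₂/∂v = -6*u*v - 8*v
∇·A = -6*u*v - 8*v
At (-3, -3): -30.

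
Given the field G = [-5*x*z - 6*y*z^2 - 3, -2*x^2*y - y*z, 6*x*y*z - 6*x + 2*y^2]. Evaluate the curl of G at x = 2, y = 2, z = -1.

(∇×G)₁ = ∂G₃/∂y − ∂G₂/∂z = 6*x*z + 5*y
(∇×G)₂ = ∂G₁/∂z − ∂G₃/∂x = -5*x - 18*y*z + 6
(∇×G)₃ = ∂G₂/∂x − ∂G₁/∂y = -4*x*y + 6*z^2
∇×G = (6*x*z + 5*y, -5*x - 18*y*z + 6, -4*x*y + 6*z^2)
At (2, 2, -1): (-2, 32, -10).

(-2, 32, -10)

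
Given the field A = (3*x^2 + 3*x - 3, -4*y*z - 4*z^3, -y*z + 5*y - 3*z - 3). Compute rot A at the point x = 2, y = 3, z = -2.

(67, 0, 0)

(∇×A)₁ = ∂A₃/∂y − ∂A₂/∂z = 4*y + 12*z^2 - z + 5
(∇×A)₂ = ∂A₁/∂z − ∂A₃/∂x = 0
(∇×A)₃ = ∂A₂/∂x − ∂A₁/∂y = 0
∇×A = (4*y + 12*z^2 - z + 5, 0, 0)
At (2, 3, -2): (67, 0, 0).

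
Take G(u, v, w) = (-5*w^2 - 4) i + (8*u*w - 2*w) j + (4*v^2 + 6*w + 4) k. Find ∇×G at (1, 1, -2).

(∇×G)₁ = ∂G₃/∂v − ∂G₂/∂w = -8*u + 8*v + 2
(∇×G)₂ = ∂G₁/∂w − ∂G₃/∂u = -10*w
(∇×G)₃ = ∂G₂/∂u − ∂G₁/∂v = 8*w
∇×G = (-8*u + 8*v + 2, -10*w, 8*w)
At (1, 1, -2): (2, 20, -16).

(2, 20, -16)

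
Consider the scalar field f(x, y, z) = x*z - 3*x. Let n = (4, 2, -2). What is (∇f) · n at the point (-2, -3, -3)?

∂f/∂x = z - 3
∂f/∂y = 0
∂f/∂z = x
∇f at (-2, -3, -3) = (-6, 0, -2)
∇f · n = (-6)(4) + (0)(2) + (-2)(-2) = -20

-20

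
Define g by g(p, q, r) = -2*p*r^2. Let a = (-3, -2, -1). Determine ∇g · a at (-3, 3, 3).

∂g/∂p = -2*r^2
∂g/∂q = 0
∂g/∂r = -4*p*r
∇g at (-3, 3, 3) = (-18, 0, 36)
∇g · a = (-18)(-3) + (0)(-2) + (36)(-1) = 18

18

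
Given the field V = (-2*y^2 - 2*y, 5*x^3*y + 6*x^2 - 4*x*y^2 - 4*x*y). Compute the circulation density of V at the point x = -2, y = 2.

∂V₂/∂x = 15*x^2*y + 12*x - 4*y^2 - 4*y
∂V₁/∂y = -4*y - 2
Scalar curl = 15*x^2*y + 12*x - 4*y^2 + 2
At (-2, 2): 82.

82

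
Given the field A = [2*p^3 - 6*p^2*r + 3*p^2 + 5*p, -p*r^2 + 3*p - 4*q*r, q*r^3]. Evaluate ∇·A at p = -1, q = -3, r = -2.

∂A₁/∂p = 6*p^2 - 12*p*r + 6*p + 5
∂A₂/∂q = -4*r
∂A₃/∂r = 3*q*r^2
∇·A = 6*p^2 - 12*p*r + 6*p + 3*q*r^2 - 4*r + 5
At (-1, -3, -2): -47.

-47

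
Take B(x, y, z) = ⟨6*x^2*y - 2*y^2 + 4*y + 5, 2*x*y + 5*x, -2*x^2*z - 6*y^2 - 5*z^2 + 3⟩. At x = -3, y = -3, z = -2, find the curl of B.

(36, 24, -71)

(∇×B)₁ = ∂B₃/∂y − ∂B₂/∂z = -12*y
(∇×B)₂ = ∂B₁/∂z − ∂B₃/∂x = 4*x*z
(∇×B)₃ = ∂B₂/∂x − ∂B₁/∂y = -6*x^2 + 6*y + 1
∇×B = (-12*y, 4*x*z, -6*x^2 + 6*y + 1)
At (-3, -3, -2): (36, 24, -71).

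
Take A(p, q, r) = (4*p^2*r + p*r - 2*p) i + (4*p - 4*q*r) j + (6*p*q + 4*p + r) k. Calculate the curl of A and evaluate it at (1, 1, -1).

(∇×A)₁ = ∂A₃/∂q − ∂A₂/∂r = 6*p + 4*q
(∇×A)₂ = ∂A₁/∂r − ∂A₃/∂p = 4*p^2 + p - 6*q - 4
(∇×A)₃ = ∂A₂/∂p − ∂A₁/∂q = 4
∇×A = (6*p + 4*q, 4*p^2 + p - 6*q - 4, 4)
At (1, 1, -1): (10, -5, 4).

(10, -5, 4)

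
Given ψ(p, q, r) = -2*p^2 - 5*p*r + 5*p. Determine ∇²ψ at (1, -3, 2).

∂²ψ/∂p² = -4
∂²ψ/∂q² = 0
∂²ψ/∂r² = 0
∇²ψ = -4
At (1, -3, 2): -4.

-4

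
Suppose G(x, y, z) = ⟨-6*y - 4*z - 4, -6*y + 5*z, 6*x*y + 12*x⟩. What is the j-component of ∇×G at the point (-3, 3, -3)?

-34

(∇×G)_2 = ∂G₁/∂z − ∂G₃/∂x
= -4 − (6*y + 12)
= -6*y - 16
At (-3, 3, -3): -34.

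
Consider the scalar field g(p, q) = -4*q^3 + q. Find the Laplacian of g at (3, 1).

-24

∂²g/∂p² = 0
∂²g/∂q² = -24*q
∇²g = -24*q
At (3, 1): -24.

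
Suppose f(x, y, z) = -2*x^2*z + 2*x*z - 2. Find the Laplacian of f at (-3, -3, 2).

-8

∂²f/∂x² = -4*z
∂²f/∂y² = 0
∂²f/∂z² = 0
∇²f = -4*z
At (-3, -3, 2): -8.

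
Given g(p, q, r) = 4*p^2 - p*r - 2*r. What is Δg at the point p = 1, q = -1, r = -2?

∂²g/∂p² = 8
∂²g/∂q² = 0
∂²g/∂r² = 0
∇²g = 8
At (1, -1, -2): 8.

8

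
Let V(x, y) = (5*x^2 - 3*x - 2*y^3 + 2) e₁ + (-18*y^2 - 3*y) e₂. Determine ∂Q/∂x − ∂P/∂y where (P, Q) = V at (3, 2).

∂V₂/∂x = 0
∂V₁/∂y = -6*y^2
Scalar curl = 6*y^2
At (3, 2): 24.

24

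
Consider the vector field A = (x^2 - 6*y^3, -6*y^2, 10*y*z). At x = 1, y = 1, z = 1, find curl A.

(10, 0, 18)

(∇×A)₁ = ∂A₃/∂y − ∂A₂/∂z = 10*z
(∇×A)₂ = ∂A₁/∂z − ∂A₃/∂x = 0
(∇×A)₃ = ∂A₂/∂x − ∂A₁/∂y = 18*y^2
∇×A = (10*z, 0, 18*y^2)
At (1, 1, 1): (10, 0, 18).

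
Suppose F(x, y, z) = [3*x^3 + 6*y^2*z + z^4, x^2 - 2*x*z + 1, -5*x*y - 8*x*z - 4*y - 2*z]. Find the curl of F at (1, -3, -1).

(∇×F)₁ = ∂F₃/∂y − ∂F₂/∂z = -3*x - 4
(∇×F)₂ = ∂F₁/∂z − ∂F₃/∂x = 6*y^2 + 5*y + 4*z^3 + 8*z
(∇×F)₃ = ∂F₂/∂x − ∂F₁/∂y = 2*x - 12*y*z - 2*z
∇×F = (-3*x - 4, 6*y^2 + 5*y + 4*z^3 + 8*z, 2*x - 12*y*z - 2*z)
At (1, -3, -1): (-7, 27, -32).

(-7, 27, -32)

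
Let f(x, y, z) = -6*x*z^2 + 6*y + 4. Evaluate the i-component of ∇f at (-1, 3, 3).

(∇f)_1 = ∂f/∂x = -6*z^2
At (-1, 3, 3): -54.

-54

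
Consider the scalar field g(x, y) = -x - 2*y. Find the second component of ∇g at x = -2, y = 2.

-2

(∇g)_2 = ∂g/∂y = -2
At (-2, 2): -2.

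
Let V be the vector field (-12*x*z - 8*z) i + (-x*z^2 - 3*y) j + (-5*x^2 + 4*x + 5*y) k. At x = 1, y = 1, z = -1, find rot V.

(3, -14, -1)

(∇×V)₁ = ∂V₃/∂y − ∂V₂/∂z = 2*x*z + 5
(∇×V)₂ = ∂V₁/∂z − ∂V₃/∂x = -2*x - 12
(∇×V)₃ = ∂V₂/∂x − ∂V₁/∂y = -z^2
∇×V = (2*x*z + 5, -2*x - 12, -z^2)
At (1, 1, -1): (3, -14, -1).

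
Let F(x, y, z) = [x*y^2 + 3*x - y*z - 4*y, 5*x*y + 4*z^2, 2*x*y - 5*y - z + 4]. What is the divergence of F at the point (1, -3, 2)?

∂F₁/∂x = y^2 + 3
∂F₂/∂y = 5*x
∂F₃/∂z = -1
∇·F = 5*x + y^2 + 2
At (1, -3, 2): 16.

16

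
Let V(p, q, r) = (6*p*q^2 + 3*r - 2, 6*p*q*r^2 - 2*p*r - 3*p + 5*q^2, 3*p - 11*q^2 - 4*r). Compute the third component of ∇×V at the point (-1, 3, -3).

201

(∇×V)_3 = ∂V₂/∂p − ∂V₁/∂q
= 6*q*r^2 - 2*r - 3 − (12*p*q)
= -12*p*q + 6*q*r^2 - 2*r - 3
At (-1, 3, -3): 201.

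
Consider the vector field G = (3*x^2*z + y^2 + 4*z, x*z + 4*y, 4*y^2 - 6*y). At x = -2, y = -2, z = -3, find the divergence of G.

40

∂G₁/∂x = 6*x*z
∂G₂/∂y = 4
∂G₃/∂z = 0
∇·G = 6*x*z + 4
At (-2, -2, -3): 40.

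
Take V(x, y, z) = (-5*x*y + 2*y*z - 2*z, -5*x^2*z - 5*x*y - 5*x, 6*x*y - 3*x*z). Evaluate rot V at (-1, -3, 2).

(-1, 16, 21)

(∇×V)₁ = ∂V₃/∂y − ∂V₂/∂z = 5*x^2 + 6*x
(∇×V)₂ = ∂V₁/∂z − ∂V₃/∂x = -4*y + 3*z - 2
(∇×V)₃ = ∂V₂/∂x − ∂V₁/∂y = -10*x*z + 5*x - 5*y - 2*z - 5
∇×V = (5*x^2 + 6*x, -4*y + 3*z - 2, -10*x*z + 5*x - 5*y - 2*z - 5)
At (-1, -3, 2): (-1, 16, 21).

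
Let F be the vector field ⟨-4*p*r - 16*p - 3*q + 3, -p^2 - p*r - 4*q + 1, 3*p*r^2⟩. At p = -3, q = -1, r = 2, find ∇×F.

(-3, 0, 7)

(∇×F)₁ = ∂F₃/∂q − ∂F₂/∂r = p
(∇×F)₂ = ∂F₁/∂r − ∂F₃/∂p = -4*p - 3*r^2
(∇×F)₃ = ∂F₂/∂p − ∂F₁/∂q = -2*p - r + 3
∇×F = (p, -4*p - 3*r^2, -2*p - r + 3)
At (-3, -1, 2): (-3, 0, 7).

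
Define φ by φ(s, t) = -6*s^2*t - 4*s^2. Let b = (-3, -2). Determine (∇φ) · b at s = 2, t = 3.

312

∂φ/∂s = -12*s*t - 8*s
∂φ/∂t = -6*s^2
∇φ at (2, 3) = (-88, -24)
∇φ · b = (-88)(-3) + (-24)(-2) = 312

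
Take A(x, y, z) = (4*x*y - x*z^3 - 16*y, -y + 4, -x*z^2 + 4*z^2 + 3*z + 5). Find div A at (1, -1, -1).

-7

∂A₁/∂x = 4*y - z^3
∂A₂/∂y = -1
∂A₃/∂z = -2*x*z + 8*z + 3
∇·A = -2*x*z + 4*y - z^3 + 8*z + 2
At (1, -1, -1): -7.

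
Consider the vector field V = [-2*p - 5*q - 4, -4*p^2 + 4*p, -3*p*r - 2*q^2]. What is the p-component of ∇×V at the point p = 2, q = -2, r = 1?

8

(∇×V)_1 = ∂V₃/∂q − ∂V₂/∂r
= -4*q − (0)
= -4*q
At (2, -2, 1): 8.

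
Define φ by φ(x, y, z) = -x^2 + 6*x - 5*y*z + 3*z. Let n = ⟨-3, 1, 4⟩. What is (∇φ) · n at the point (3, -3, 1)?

∂φ/∂x = -2*x + 6
∂φ/∂y = -5*z
∂φ/∂z = -5*y + 3
∇φ at (3, -3, 1) = (0, -5, 18)
∇φ · n = (0)(-3) + (-5)(1) + (18)(4) = 67

67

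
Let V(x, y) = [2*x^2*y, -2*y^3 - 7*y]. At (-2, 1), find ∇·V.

∂V₁/∂x = 4*x*y
∂V₂/∂y = -6*y^2 - 7
∇·V = 4*x*y - 6*y^2 - 7
At (-2, 1): -21.

-21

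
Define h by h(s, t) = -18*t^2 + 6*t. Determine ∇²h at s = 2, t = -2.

-36

∂²h/∂s² = 0
∂²h/∂t² = -36
∇²h = -36
At (2, -2): -36.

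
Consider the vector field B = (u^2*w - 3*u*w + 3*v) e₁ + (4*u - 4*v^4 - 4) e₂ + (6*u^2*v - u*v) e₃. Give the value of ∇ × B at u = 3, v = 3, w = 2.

(51, -105, 1)

(∇×B)₁ = ∂B₃/∂v − ∂B₂/∂w = 6*u^2 - u
(∇×B)₂ = ∂B₁/∂w − ∂B₃/∂u = u^2 - 12*u*v - 3*u + v
(∇×B)₃ = ∂B₂/∂u − ∂B₁/∂v = 1
∇×B = (6*u^2 - u, u^2 - 12*u*v - 3*u + v, 1)
At (3, 3, 2): (51, -105, 1).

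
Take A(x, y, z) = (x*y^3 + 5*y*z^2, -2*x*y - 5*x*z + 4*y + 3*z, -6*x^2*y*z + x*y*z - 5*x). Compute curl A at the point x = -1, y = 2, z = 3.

(-29, -13, -52)

(∇×A)₁ = ∂A₃/∂y − ∂A₂/∂z = -6*x^2*z + x*z + 5*x - 3
(∇×A)₂ = ∂A₁/∂z − ∂A₃/∂x = 12*x*y*z + 9*y*z + 5
(∇×A)₃ = ∂A₂/∂x − ∂A₁/∂y = -3*x*y^2 - 2*y - 5*z^2 - 5*z
∇×A = (-6*x^2*z + x*z + 5*x - 3, 12*x*y*z + 9*y*z + 5, -3*x*y^2 - 2*y - 5*z^2 - 5*z)
At (-1, 2, 3): (-29, -13, -52).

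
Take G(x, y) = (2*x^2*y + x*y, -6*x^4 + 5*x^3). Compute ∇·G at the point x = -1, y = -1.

∂G₁/∂x = 4*x*y + y
∂G₂/∂y = 0
∇·G = 4*x*y + y
At (-1, -1): 3.

3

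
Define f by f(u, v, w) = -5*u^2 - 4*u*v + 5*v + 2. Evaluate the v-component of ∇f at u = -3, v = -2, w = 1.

(∇f)_2 = ∂f/∂v = -4*u + 5
At (-3, -2, 1): 17.

17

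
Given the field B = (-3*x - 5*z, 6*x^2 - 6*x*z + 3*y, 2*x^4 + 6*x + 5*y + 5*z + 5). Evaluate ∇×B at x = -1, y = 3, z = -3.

(-1, -3, 6)

(∇×B)₁ = ∂B₃/∂y − ∂B₂/∂z = 6*x + 5
(∇×B)₂ = ∂B₁/∂z − ∂B₃/∂x = -8*x^3 - 11
(∇×B)₃ = ∂B₂/∂x − ∂B₁/∂y = 12*x - 6*z
∇×B = (6*x + 5, -8*x^3 - 11, 12*x - 6*z)
At (-1, 3, -3): (-1, -3, 6).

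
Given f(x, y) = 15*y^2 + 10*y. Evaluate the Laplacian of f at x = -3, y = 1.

30

∂²f/∂x² = 0
∂²f/∂y² = 30
∇²f = 30
At (-3, 1): 30.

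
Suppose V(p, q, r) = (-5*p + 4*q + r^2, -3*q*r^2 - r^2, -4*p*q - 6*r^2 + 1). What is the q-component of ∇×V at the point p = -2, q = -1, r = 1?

(∇×V)_2 = ∂V₁/∂r − ∂V₃/∂p
= 2*r − (-4*q)
= 4*q + 2*r
At (-2, -1, 1): -2.

-2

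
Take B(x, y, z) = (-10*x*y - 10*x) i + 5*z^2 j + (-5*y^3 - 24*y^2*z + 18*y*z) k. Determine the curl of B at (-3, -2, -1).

(∇×B)₁ = ∂B₃/∂y − ∂B₂/∂z = -15*y^2 - 48*y*z + 8*z
(∇×B)₂ = ∂B₁/∂z − ∂B₃/∂x = 0
(∇×B)₃ = ∂B₂/∂x − ∂B₁/∂y = 10*x
∇×B = (-15*y^2 - 48*y*z + 8*z, 0, 10*x)
At (-3, -2, -1): (-164, 0, -30).

(-164, 0, -30)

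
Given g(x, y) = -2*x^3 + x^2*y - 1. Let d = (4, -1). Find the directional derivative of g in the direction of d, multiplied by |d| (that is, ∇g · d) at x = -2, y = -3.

-52

∂g/∂x = -6*x^2 + 2*x*y
∂g/∂y = x^2
∇g at (-2, -3) = (-12, 4)
∇g · d = (-12)(4) + (4)(-1) = -52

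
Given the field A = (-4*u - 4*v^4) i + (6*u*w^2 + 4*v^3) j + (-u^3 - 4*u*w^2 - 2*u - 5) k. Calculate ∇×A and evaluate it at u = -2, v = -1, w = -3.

(∇×A)₁ = ∂A₃/∂v − ∂A₂/∂w = -12*u*w
(∇×A)₂ = ∂A₁/∂w − ∂A₃/∂u = 3*u^2 + 4*w^2 + 2
(∇×A)₃ = ∂A₂/∂u − ∂A₁/∂v = 16*v^3 + 6*w^2
∇×A = (-12*u*w, 3*u^2 + 4*w^2 + 2, 16*v^3 + 6*w^2)
At (-2, -1, -3): (-72, 50, 38).

(-72, 50, 38)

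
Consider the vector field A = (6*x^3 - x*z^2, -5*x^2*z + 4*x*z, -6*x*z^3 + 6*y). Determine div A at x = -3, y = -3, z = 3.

639

∂A₁/∂x = 18*x^2 - z^2
∂A₂/∂y = 0
∂A₃/∂z = -18*x*z^2
∇·A = 18*x^2 - 18*x*z^2 - z^2
At (-3, -3, 3): 639.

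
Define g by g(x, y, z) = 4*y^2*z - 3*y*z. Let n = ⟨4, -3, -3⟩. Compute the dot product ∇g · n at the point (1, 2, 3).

∂g/∂x = 0
∂g/∂y = 8*y*z - 3*z
∂g/∂z = 4*y^2 - 3*y
∇g at (1, 2, 3) = (0, 39, 10)
∇g · n = (0)(4) + (39)(-3) + (10)(-3) = -147

-147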